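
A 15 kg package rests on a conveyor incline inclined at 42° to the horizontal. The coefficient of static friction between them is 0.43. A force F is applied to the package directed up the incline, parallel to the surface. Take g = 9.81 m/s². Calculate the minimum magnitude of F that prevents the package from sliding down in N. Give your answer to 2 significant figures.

The normal force is N = mg cos 42° = 109.354 N. With F at its minimum the package is on the verge of sliding down, so static friction is at its maximum μ_s N = 0.43 × 109.354 = 47.022 N and acts up the slope.
Equilibrium along the incline: F + μ_s N = mg sin 42°, so F = 98.463 − 47.022 = 51.441 N.

51 N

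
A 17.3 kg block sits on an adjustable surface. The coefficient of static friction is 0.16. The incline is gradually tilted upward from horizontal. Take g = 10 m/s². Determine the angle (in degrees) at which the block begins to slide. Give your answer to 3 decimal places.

At the threshold of sliding, static friction is at its maximum μ_s N and exactly balances the weight component along the incline: mg sin θ = μ_s mg cos θ.
Hence tan θ = μ_s = 0.16, so θ = arctan(0.16) = 9.0903°.

9.090°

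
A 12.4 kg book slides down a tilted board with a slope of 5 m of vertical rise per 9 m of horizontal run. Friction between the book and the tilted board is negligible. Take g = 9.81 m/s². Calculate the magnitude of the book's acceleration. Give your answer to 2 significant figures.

Resolving the weight along the incline: the component pulling the book down the slope is mg sin 29.05° = 12.4 × 9.81 × 0.4856 = 59.070 N, and the normal force is N = mg cos 29.05° = 12.4 × 9.81 × 0.8742 = 106.341 N.
With no friction the net force along the incline is 59.070 N, so a = g sin 29.05° = 59.070 / 12.4 = 4.7637 m/s².

4.8 m/s²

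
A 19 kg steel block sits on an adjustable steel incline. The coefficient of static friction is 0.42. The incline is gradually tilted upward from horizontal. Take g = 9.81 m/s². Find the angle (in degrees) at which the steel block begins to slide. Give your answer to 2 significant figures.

At the threshold of sliding, static friction is at its maximum μ_s N and exactly balances the weight component along the incline: mg sin θ = μ_s mg cos θ.
Hence tan θ = μ_s = 0.42, so θ = arctan(0.42) = 22.7824°.

23°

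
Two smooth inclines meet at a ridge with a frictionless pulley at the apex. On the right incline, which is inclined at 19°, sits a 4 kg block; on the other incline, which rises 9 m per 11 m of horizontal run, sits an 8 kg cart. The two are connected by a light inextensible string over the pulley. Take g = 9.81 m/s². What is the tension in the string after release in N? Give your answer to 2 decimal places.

Resolve each weight along its own incline: the 4 kg mass has component 4 × 9.81 × sin 19° = 12.775 N down its slope, and the 8 kg mass has 8 × 9.81 × sin 39.29° = 49.697 N down its slope.
The 8 kg side's 49.697 N exceeds the other side's 12.775 N, so that mass slides down and the 4 kg mass slides up. Taking that direction as positive, Newton's second law for the whole system gives 49.697 − 12.775 = (4 + 8) a, so a = 36.922 / 12 = 3.0768 m/s².
For the 4 kg mass (up-slope positive): T − 12.775 = 4 × 3.0768, so T = 25.082 N.

25.08 N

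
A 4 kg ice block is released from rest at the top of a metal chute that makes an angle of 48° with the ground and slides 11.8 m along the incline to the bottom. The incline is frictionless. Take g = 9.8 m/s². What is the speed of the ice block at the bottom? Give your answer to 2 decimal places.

The weight component along the incline is mg sin 48° = 29.131 N and the normal force is N = mg cos 48° = 26.230 N.
With no friction, a = g sin 48° = 7.2828 m/s².
Starting from rest over a distance of 11.8 m, v² = 2aL = 2 × 7.2828 × 11.8 = 171.8741, so v = 13.1101 m/s.

13.11 m/s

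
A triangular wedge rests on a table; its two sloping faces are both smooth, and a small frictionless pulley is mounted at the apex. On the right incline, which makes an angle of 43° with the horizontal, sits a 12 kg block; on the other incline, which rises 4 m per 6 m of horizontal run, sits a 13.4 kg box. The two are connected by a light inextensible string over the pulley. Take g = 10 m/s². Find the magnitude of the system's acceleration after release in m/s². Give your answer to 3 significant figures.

Resolve each weight along its own incline: the 12 kg mass has component 12 × 10 × sin 43° = 81.840 N down its slope, and the 13.4 kg mass has 13.4 × 10 × sin 33.69° = 74.330 N down its slope.
The 12 kg side's 81.840 N exceeds the other side's 74.330 N, so that mass slides down and the 13.4 kg mass slides up. Taking that direction as positive, Newton's second law for the whole system gives 81.840 − 74.330 = (12 + 13.4) a, so a = 7.510 / 25.4 = 0.2957 m/s².

0.296 m/s²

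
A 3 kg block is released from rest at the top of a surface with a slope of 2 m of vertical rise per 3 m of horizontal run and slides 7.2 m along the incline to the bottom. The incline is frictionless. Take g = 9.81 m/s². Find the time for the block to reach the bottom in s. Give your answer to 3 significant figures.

The weight component along the incline is mg sin 33.69° = 16.325 N and the normal force is N = mg cos 33.69° = 24.487 N.
With no friction, a = g sin 33.69° = 5.4416 m/s².
Starting from rest, L = ½at², so t = √(2L/a) = √(2 × 7.2 / 5.4416) = 1.6267 s.

1.63 s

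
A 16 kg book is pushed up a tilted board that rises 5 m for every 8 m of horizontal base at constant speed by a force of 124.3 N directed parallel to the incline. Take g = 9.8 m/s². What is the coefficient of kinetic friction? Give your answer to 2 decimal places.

At constant speed ΣF = 0 along the incline. The applied 124.3 N acts up the slope; the weight component mg sin 32.01° = 83.104 N and kinetic friction μN both act down the slope.
So 124.3 = 83.104 + μ × 132.966, giving μ = (124.3 − 83.104) / 132.966 = 0.3098.

0.31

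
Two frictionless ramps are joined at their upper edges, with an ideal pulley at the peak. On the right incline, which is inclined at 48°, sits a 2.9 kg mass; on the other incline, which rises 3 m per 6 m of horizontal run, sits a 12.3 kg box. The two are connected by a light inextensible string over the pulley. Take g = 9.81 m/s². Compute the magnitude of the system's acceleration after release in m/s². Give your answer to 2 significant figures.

2.2 m/s²

Resolve each weight along its own incline: the 2.9 kg mass has component 2.9 × 9.81 × sin 48° = 21.142 N down its slope, and the 12.3 kg mass has 12.3 × 9.81 × sin 26.57° = 53.962 N down its slope.
The 12.3 kg side's 53.962 N exceeds the other side's 21.142 N, so that mass slides down and the 2.9 kg mass slides up. Taking that direction as positive, Newton's second law for the whole system gives 53.962 − 21.142 = (2.9 + 12.3) a, so a = 32.820 / 15.2 = 2.1592 m/s².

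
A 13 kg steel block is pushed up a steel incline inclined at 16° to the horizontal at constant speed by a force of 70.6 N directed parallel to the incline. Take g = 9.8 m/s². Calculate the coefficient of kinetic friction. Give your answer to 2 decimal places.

At constant speed ΣF = 0 along the incline. The applied 70.6 N acts up the slope; the weight component mg sin 16° = 35.116 N and kinetic friction μN both act down the slope.
So 70.6 = 35.116 + μ × 122.465, giving μ = (70.6 − 35.116) / 122.465 = 0.2897.

0.29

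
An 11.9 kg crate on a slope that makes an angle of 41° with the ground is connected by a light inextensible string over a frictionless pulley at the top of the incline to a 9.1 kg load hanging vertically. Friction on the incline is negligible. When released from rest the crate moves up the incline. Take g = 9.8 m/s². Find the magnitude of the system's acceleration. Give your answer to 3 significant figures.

0.603 m/s²

For the crate on the incline: the weight component along the slope is m₁g sin 41° = 11.9 × 9.8 × 0.6561 = 76.514 N and the normal force is N = m₁g cos 41° = 88.014 N.
Newton's second law for the crate (up-slope positive): T − 76.514 = 11.9 a. For the hanging load (downward positive): 9.1 × 9.8 − T = 9.1 a.
Adding the two equations eliminates T: 12.666 = 21 a, so a = 0.6031 m/s².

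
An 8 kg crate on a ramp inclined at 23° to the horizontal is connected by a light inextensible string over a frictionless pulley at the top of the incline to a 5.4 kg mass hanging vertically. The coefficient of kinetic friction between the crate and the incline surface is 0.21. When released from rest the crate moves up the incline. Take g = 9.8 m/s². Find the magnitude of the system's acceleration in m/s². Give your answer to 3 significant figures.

For the crate on the incline: the weight component along the slope is m₁g sin 23° = 8 × 9.8 × 0.3907 = 30.631 N and the normal force is N = m₁g cos 23° = 72.168 N.
Kinetic friction opposes the crate's motion up the incline: f = μN = 0.21 × 72.168 = 15.155 N acting down the slope.
Newton's second law for the crate (up-slope positive): T − 30.631 − 15.155 = 8 a. For the hanging mass (downward positive): 5.4 × 9.8 − T = 5.4 a.
Adding the two equations eliminates T: 7.134 = 13.4 a, so a = 0.5324 m/s².

0.532 m/s²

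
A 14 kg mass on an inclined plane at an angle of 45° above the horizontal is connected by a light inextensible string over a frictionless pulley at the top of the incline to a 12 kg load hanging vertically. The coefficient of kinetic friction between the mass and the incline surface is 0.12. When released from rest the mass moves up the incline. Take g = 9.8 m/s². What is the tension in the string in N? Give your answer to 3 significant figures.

113 N

For the mass on the incline: the weight component along the slope is m₁g sin 45° = 14 × 9.8 × 0.7071 = 97.014 N and the normal force is N = m₁g cos 45° = 97.015 N.
Kinetic friction opposes the mass's motion up the incline: f = μN = 0.12 × 97.015 = 11.642 N acting down the slope.
Newton's second law for the mass (up-slope positive): T − 97.014 − 11.642 = 14 a. For the hanging load (downward positive): 12 × 9.8 − T = 12 a.
Adding the two equations eliminates T: 8.944 = 26 a, so a = 0.3440 m/s².
Then from the hanging load's equation, T = 12 × (9.8 − 0.3440) = 113.472 N.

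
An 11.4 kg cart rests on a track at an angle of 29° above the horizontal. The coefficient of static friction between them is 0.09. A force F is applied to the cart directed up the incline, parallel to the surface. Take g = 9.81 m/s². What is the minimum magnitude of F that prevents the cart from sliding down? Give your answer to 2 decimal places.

The normal force is N = mg cos 29° = 97.812 N. With F at its minimum the cart is on the verge of sliding down, so static friction is at its maximum μ_s N = 0.09 × 97.812 = 8.803 N and acts up the slope.
Equilibrium along the incline: F + μ_s N = mg sin 29°, so F = 54.218 − 8.803 = 45.415 N.

45.42 N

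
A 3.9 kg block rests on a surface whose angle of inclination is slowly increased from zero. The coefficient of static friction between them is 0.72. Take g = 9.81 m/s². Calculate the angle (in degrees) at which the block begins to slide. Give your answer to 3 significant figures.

35.8°

At the threshold of sliding, static friction is at its maximum μ_s N and exactly balances the weight component along the incline: mg sin θ = μ_s mg cos θ.
Hence tan θ = μ_s = 0.72, so θ = arctan(0.72) = 35.7539°.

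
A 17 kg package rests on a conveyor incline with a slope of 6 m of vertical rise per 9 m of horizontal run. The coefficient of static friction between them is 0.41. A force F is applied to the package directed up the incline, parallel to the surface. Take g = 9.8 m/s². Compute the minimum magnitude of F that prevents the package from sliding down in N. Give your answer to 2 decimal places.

The normal force is N = mg cos 33.69° = 138.620 N. With F at its minimum the package is on the verge of sliding down, so static friction is at its maximum μ_s N = 0.41 × 138.620 = 56.834 N and acts up the slope.
Equilibrium along the incline: F + μ_s N = mg sin 33.69°, so F = 92.413 − 56.834 = 35.579 N.

35.58 N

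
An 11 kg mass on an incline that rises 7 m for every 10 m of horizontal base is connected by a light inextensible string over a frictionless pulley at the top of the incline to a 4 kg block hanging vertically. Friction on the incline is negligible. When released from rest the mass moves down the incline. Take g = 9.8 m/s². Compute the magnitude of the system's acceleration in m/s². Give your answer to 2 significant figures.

1.5 m/s²

For the mass on the incline: the weight component along the slope is m₁g sin 34.99° = 11 × 9.8 × 0.5735 = 61.823 N and the normal force is N = m₁g cos 34.99° = 88.313 N.
Newton's second law for the mass (down-slope positive): 61.823 − T = 11 a. For the hanging block (upward positive): T − 4 × 9.8 = 4 a.
Adding the two equations eliminates T: 22.623 = 15 a, so a = 1.5082 m/s².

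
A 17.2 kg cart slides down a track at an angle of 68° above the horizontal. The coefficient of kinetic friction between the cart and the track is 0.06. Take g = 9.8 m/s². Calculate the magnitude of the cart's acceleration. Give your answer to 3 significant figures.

Resolving the weight along the incline: the component pulling the cart down the slope is mg sin 68° = 17.2 × 9.8 × 0.9272 = 156.289 N, and the normal force is N = mg cos 68° = 17.2 × 9.8 × 0.3746 = 63.143 N.
Kinetic friction acts up the slope with magnitude f = μN = 0.06 × 63.143 = 3.789 N.
Net force along the incline is 156.289 − 3.789 = 152.500 N, so a = 152.500 / 17.2 = 8.8663 m/s².

8.87 m/s²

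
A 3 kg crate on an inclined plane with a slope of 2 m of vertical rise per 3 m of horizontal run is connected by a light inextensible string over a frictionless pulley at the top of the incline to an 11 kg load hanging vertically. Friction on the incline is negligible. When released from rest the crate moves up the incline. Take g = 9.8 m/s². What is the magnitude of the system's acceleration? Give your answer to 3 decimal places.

6.535 m/s²

For the crate on the incline: the weight component along the slope is m₁g sin 33.69° = 3 × 9.8 × 0.5547 = 16.308 N and the normal force is N = m₁g cos 33.69° = 24.462 N.
Newton's second law for the crate (up-slope positive): T − 16.308 = 3 a. For the hanging load (downward positive): 11 × 9.8 − T = 11 a.
Adding the two equations eliminates T: 91.492 = 14 a, so a = 6.5351 m/s².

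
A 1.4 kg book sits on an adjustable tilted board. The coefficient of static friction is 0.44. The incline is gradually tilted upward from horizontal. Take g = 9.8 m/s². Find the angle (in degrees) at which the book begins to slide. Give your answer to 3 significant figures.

At the threshold of sliding, static friction is at its maximum μ_s N and exactly balances the weight component along the incline: mg sin θ = μ_s mg cos θ.
Hence tan θ = μ_s = 0.44, so θ = arctan(0.44) = 23.7495°.

23.7°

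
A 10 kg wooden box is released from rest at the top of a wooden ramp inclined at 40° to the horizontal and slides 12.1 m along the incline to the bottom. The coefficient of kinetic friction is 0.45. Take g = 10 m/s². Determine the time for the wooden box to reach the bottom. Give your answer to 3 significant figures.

The weight component along the incline is mg sin 40° = 64.279 N and the normal force is N = mg cos 40° = 76.604 N.
Friction up the slope is f = μN = 0.45 × 76.604 = 34.472 N, so the net downslope force is 64.279 − 34.472 = 29.807 N and a = 29.807 / 10 = 2.9807 m/s².
Starting from rest, L = ½at², so t = √(2L/a) = √(2 × 12.1 / 2.9807) = 2.8494 s.

2.85 s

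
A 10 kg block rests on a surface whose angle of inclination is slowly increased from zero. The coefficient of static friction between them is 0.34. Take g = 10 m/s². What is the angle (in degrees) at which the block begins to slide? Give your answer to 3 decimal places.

At the threshold of sliding, static friction is at its maximum μ_s N and exactly balances the weight component along the incline: mg sin θ = μ_s mg cos θ.
Hence tan θ = μ_s = 0.34, so θ = arctan(0.34) = 18.7780°.

18.778°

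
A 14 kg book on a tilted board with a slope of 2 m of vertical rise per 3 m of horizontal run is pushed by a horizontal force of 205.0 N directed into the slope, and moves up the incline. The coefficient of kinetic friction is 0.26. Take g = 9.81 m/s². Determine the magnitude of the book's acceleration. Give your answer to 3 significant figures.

2.51 m/s²

The horizontal push has components F cos 33.69° = 205.0 × 0.8321 = 170.581 N up the incline and F sin 33.69° = 205.0 × 0.5547 = 113.713 N pressing into the surface.
The normal force is therefore N = mg cos 33.69° + F sin 33.69° = 114.281 + 113.713 = 227.994 N, and kinetic friction down the slope is μN = 0.26 × 227.994 = 59.278 N.
Along the incline: F cos 33.69° − mg sin 33.69° − μN = ma, so 170.581 − 76.182 − 59.278 = 14 a, giving a = 2.5086 m/s².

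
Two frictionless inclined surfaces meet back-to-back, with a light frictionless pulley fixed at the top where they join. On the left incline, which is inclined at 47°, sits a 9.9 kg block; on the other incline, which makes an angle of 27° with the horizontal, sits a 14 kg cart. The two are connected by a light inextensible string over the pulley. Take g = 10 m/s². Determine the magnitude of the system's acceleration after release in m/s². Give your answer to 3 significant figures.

Resolve each weight along its own incline: the 9.9 kg mass has component 9.9 × 10 × sin 47° = 72.404 N down its slope, and the 14 kg mass has 14 × 10 × sin 27° = 63.559 N down its slope.
The 9.9 kg side's 72.404 N exceeds the other side's 63.559 N, so that mass slides down and the 14 kg mass slides up. Taking that direction as positive, Newton's second law for the whole system gives 72.404 − 63.559 = (9.9 + 14) a, so a = 8.845 / 23.9 = 0.3701 m/s².

0.370 m/s²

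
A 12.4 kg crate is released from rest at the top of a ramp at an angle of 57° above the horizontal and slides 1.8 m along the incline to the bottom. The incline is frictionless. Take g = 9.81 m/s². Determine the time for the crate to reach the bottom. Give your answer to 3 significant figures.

0.661 s

The weight component along the incline is mg sin 57° = 102.019 N and the normal force is N = mg cos 57° = 66.252 N.
With no friction, a = g sin 57° = 8.2274 m/s².
Starting from rest, L = ½at², so t = √(2L/a) = √(2 × 1.8 / 8.2274) = 0.6615 s.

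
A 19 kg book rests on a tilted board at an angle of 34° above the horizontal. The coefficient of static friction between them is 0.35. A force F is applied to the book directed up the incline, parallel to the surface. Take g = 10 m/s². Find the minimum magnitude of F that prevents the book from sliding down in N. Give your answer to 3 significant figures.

51.1 N

The normal force is N = mg cos 34° = 157.517 N. With F at its minimum the book is on the verge of sliding down, so static friction is at its maximum μ_s N = 0.35 × 157.517 = 55.131 N and acts up the slope.
Equilibrium along the incline: F + μ_s N = mg sin 34°, so F = 106.247 − 55.131 = 51.116 N.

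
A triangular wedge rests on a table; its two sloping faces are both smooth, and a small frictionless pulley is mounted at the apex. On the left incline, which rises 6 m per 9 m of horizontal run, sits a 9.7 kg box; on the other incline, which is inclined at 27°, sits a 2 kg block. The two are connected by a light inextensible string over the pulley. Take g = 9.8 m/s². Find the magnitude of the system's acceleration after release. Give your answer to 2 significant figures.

Resolve each weight along its own incline: the 9.7 kg mass has component 9.7 × 9.8 × sin 33.69° = 52.730 N down its slope, and the 2 kg mass has 2 × 9.8 × sin 27° = 8.898 N down its slope.
The 9.7 kg side's 52.730 N exceeds the other side's 8.898 N, so that mass slides down and the 2 kg mass slides up. Taking that direction as positive, Newton's second law for the whole system gives 52.730 − 8.898 = (9.7 + 2) a, so a = 43.832 / 11.7 = 3.7463 m/s².

3.7 m/s²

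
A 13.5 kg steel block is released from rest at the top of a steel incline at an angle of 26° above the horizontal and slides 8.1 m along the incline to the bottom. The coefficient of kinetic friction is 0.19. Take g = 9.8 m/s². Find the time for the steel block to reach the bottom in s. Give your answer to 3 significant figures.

The weight component along the incline is mg sin 26° = 57.997 N and the normal force is N = mg cos 26° = 118.910 N.
Friction up the slope is f = μN = 0.19 × 118.910 = 22.593 N, so the net downslope force is 57.997 − 22.593 = 35.404 N and a = 35.404 / 13.5 = 2.6225 m/s².
Starting from rest, L = ½at², so t = √(2L/a) = √(2 × 8.1 / 2.6225) = 2.4854 s.

2.49 s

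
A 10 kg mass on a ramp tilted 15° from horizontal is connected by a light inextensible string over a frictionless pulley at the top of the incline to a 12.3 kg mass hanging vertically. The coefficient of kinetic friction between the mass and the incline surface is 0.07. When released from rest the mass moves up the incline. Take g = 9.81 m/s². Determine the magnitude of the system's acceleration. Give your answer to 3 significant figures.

For the mass on the incline: the weight component along the slope is m₁g sin 15° = 10 × 9.81 × 0.2588 = 25.388 N and the normal force is N = m₁g cos 15° = 94.757 N.
Kinetic friction opposes the mass's motion up the incline: f = μN = 0.07 × 94.757 = 6.633 N acting down the slope.
Newton's second law for the mass (up-slope positive): T − 25.388 − 6.633 = 10 a. For the hanging mass (downward positive): 12.3 × 9.81 − T = 12.3 a.
Adding the two equations eliminates T: 88.642 = 22.3 a, so a = 3.9750 m/s².

3.97 m/s²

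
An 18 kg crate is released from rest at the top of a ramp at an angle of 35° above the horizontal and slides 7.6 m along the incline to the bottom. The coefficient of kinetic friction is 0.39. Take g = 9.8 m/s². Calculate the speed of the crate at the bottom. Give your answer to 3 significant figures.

The weight component along the incline is mg sin 35° = 101.179 N and the normal force is N = mg cos 35° = 144.498 N.
Friction up the slope is f = μN = 0.39 × 144.498 = 56.354 N, so the net downslope force is 101.179 − 56.354 = 44.825 N and a = 44.825 / 18 = 2.4903 m/s².
Starting from rest over a distance of 7.6 m, v² = 2aL = 2 × 2.4903 × 7.6 = 37.8526, so v = 6.1524 m/s.

6.15 m/s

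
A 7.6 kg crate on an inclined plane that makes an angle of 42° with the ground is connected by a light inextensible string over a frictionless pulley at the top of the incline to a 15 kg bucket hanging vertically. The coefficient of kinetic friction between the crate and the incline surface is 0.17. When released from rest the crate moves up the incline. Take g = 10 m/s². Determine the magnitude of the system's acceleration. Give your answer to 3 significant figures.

3.96 m/s²

For the crate on the incline: the weight component along the slope is m₁g sin 42° = 7.6 × 10 × 0.6691 = 50.852 N and the normal force is N = m₁g cos 42° = 56.479 N.
Kinetic friction opposes the crate's motion up the incline: f = μN = 0.17 × 56.479 = 9.601 N acting down the slope.
Newton's second law for the crate (up-slope positive): T − 50.852 − 9.601 = 7.6 a. For the hanging bucket (downward positive): 15 × 10 − T = 15 a.
Adding the two equations eliminates T: 89.547 = 22.6 a, so a = 3.9623 m/s².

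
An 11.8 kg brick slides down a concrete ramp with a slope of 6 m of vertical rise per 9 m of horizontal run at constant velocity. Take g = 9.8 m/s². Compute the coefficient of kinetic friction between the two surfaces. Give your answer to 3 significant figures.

At constant velocity the net force along the incline is zero: mg sin 33.69° = μ mg cos 33.69°.
So μ = tan 33.69° = 0.5547 / 0.8321 = 0.6666.

0.667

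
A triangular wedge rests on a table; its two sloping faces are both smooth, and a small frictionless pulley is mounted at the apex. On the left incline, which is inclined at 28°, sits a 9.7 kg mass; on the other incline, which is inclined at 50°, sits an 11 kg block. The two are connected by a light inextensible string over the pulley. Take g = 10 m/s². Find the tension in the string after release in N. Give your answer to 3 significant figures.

Resolve each weight along its own incline: the 9.7 kg mass has component 9.7 × 10 × sin 28° = 45.539 N down its slope, and the 11 kg mass has 11 × 10 × sin 50° = 84.265 N down its slope.
The 11 kg side's 84.265 N exceeds the other side's 45.539 N, so that mass slides down and the 9.7 kg mass slides up. Taking that direction as positive, Newton's second law for the whole system gives 84.265 − 45.539 = (9.7 + 11) a, so a = 38.726 / 20.7 = 1.8708 m/s².
For the 9.7 kg mass (up-slope positive): T − 45.539 = 9.7 × 1.8708, so T = 63.686 N.

63.7 N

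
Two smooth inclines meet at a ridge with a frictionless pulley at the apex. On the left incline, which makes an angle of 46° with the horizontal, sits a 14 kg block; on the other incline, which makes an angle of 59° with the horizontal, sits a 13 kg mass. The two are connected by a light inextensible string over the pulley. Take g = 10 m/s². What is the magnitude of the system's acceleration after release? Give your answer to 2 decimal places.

0.40 m/s²

Resolve each weight along its own incline: the 14 kg mass has component 14 × 10 × sin 46° = 100.708 N down its slope, and the 13 kg mass has 13 × 10 × sin 59° = 111.432 N down its slope.
The 13 kg side's 111.432 N exceeds the other side's 100.708 N, so that mass slides down and the 14 kg mass slides up. Taking that direction as positive, Newton's second law for the whole system gives 111.432 − 100.708 = (14 + 13) a, so a = 10.724 / 27 = 0.3972 m/s².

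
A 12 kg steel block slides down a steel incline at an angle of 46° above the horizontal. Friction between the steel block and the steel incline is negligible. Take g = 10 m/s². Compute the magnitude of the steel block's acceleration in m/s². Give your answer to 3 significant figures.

Resolving the weight along the incline: the component pulling the steel block down the slope is mg sin 46° = 12 × 10 × 0.7193 = 86.316 N, and the normal force is N = mg cos 46° = 12 × 10 × 0.6947 = 83.364 N.
With no friction the net force along the incline is 86.316 N, so a = g sin 46° = 86.316 / 12 = 7.1930 m/s².

7.19 m/s²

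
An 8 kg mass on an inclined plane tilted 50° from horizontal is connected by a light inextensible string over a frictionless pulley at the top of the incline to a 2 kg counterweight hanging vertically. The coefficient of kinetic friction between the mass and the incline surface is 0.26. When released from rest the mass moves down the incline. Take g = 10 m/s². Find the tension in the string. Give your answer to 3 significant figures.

For the mass on the incline: the weight component along the slope is m₁g sin 50° = 8 × 10 × 0.7660 = 61.280 N and the normal force is N = m₁g cos 50° = 51.423 N.
Kinetic friction opposes the mass's motion down the incline: f = μN = 0.26 × 51.423 = 13.370 N acting up the slope.
Newton's second law for the mass (down-slope positive): 61.280 − 13.370 − T = 8 a. For the hanging counterweight (upward positive): T − 2 × 10 = 2 a.
Adding the two equations eliminates T: 27.910 = 10 a, so a = 2.7910 m/s².
Then from the hanging counterweight's equation, T = 2 × (10 + 2.7910) = 25.582 N.

25.6 N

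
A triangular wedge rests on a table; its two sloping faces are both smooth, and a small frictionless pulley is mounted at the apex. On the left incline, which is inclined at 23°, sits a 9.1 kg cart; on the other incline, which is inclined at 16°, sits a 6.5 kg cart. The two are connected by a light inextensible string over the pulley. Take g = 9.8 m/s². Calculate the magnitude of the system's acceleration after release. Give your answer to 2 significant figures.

Resolve each weight along its own incline: the 9.1 kg mass has component 9.1 × 9.8 × sin 23° = 34.845 N down its slope, and the 6.5 kg mass has 6.5 × 9.8 × sin 16° = 17.558 N down its slope.
The 9.1 kg side's 34.845 N exceeds the other side's 17.558 N, so that mass slides down and the 6.5 kg mass slides up. Taking that direction as positive, Newton's second law for the whole system gives 34.845 − 17.558 = (9.1 + 6.5) a, so a = 17.287 / 15.6 = 1.1081 m/s².

1.1 m/s²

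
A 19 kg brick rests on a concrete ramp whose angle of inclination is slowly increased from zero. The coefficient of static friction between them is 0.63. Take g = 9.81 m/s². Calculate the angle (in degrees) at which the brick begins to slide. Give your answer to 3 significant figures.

32.2°

At the threshold of sliding, static friction is at its maximum μ_s N and exactly balances the weight component along the incline: mg sin θ = μ_s mg cos θ.
Hence tan θ = μ_s = 0.63, so θ = arctan(0.63) = 32.2109°.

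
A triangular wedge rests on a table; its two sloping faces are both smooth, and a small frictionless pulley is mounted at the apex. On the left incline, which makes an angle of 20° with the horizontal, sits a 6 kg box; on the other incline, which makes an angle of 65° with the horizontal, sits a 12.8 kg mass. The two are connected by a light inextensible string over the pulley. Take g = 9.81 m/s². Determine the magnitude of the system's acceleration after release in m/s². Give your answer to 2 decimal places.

4.98 m/s²

Resolve each weight along its own incline: the 6 kg mass has component 6 × 9.81 × sin 20° = 20.131 N down its slope, and the 12.8 kg mass has 12.8 × 9.81 × sin 65° = 113.803 N down its slope.
The 12.8 kg side's 113.803 N exceeds the other side's 20.131 N, so that mass slides down and the 6 kg mass slides up. Taking that direction as positive, Newton's second law for the whole system gives 113.803 − 20.131 = (6 + 12.8) a, so a = 93.672 / 18.8 = 4.9826 m/s².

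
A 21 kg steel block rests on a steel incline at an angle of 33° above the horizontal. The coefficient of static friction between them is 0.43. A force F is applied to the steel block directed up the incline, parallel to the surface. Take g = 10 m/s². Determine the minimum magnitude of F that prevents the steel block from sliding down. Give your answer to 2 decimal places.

The normal force is N = mg cos 33° = 176.121 N. With F at its minimum the steel block is on the verge of sliding down, so static friction is at its maximum μ_s N = 0.43 × 176.121 = 75.732 N and acts up the slope.
Equilibrium along the incline: F + μ_s N = mg sin 33°, so F = 114.374 − 75.732 = 38.642 N.

38.64 N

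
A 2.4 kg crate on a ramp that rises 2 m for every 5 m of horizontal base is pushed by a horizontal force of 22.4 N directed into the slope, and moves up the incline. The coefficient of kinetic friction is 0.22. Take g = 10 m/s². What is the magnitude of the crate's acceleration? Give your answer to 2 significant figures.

The horizontal push has components F cos 21.80° = 22.4 × 0.9285 = 20.798 N up the incline and F sin 21.80° = 22.4 × 0.3714 = 8.319 N pressing into the surface.
The normal force is therefore N = mg cos 21.80° + F sin 21.80° = 22.284 + 8.319 = 30.603 N, and kinetic friction down the slope is μN = 0.22 × 30.603 = 6.733 N.
Along the incline: F cos 21.80° − mg sin 21.80° − μN = ma, so 20.798 − 8.914 − 6.733 = 2.4 a, giving a = 2.1462 m/s².

2.1 m/s²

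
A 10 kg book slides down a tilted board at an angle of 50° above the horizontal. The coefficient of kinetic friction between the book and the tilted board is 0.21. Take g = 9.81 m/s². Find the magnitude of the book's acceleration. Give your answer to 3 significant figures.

6.19 m/s²

Resolving the weight along the incline: the component pulling the book down the slope is mg sin 50° = 10 × 9.81 × 0.7660 = 75.145 N, and the normal force is N = mg cos 50° = 10 × 9.81 × 0.6428 = 63.059 N.
Kinetic friction acts up the slope with magnitude f = μN = 0.21 × 63.059 = 13.242 N.
Net force along the incline is 75.145 − 13.242 = 61.903 N, so a = 61.903 / 10 = 6.1903 m/s².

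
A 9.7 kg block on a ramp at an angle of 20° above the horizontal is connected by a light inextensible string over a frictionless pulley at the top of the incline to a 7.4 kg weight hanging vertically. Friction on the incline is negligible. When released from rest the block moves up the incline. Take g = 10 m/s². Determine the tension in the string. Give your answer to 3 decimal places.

56.333 N

For the block on the incline: the weight component along the slope is m₁g sin 20° = 9.7 × 10 × 0.3420 = 33.174 N and the normal force is N = m₁g cos 20° = 91.150 N.
Newton's second law for the block (up-slope positive): T − 33.174 = 9.7 a. For the hanging weight (downward positive): 7.4 × 10 − T = 7.4 a.
Adding the two equations eliminates T: 40.826 = 17.1 a, so a = 2.3875 m/s².
Then from the hanging weight's equation, T = 7.4 × (10 − 2.3875) = 56.333 N.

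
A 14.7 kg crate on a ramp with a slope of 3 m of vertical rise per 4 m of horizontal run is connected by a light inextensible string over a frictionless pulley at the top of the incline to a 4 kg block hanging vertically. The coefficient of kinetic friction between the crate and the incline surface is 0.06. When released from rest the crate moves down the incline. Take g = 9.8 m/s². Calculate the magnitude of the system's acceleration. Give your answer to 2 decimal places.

For the crate on the incline: the weight component along the slope is m₁g sin 36.87° = 14.7 × 9.8 × 0.6000 = 86.436 N and the normal force is N = m₁g cos 36.87° = 115.248 N.
Kinetic friction opposes the crate's motion down the incline: f = μN = 0.06 × 115.248 = 6.915 N acting up the slope.
Newton's second law for the crate (down-slope positive): 86.436 − 6.915 − T = 14.7 a. For the hanging block (upward positive): T − 4 × 9.8 = 4 a.
Adding the two equations eliminates T: 40.321 = 18.7 a, so a = 2.1562 m/s².

2.16 m/s²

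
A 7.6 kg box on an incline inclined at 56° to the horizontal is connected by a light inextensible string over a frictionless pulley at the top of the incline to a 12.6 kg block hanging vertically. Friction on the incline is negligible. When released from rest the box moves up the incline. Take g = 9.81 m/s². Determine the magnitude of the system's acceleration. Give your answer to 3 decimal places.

3.059 m/s²

For the box on the incline: the weight component along the slope is m₁g sin 56° = 7.6 × 9.81 × 0.8290 = 61.807 N and the normal force is N = m₁g cos 56° = 41.691 N.
Newton's second law for the box (up-slope positive): T − 61.807 = 7.6 a. For the hanging block (downward positive): 12.6 × 9.81 − T = 12.6 a.
Adding the two equations eliminates T: 61.799 = 20.2 a, so a = 3.0594 m/s².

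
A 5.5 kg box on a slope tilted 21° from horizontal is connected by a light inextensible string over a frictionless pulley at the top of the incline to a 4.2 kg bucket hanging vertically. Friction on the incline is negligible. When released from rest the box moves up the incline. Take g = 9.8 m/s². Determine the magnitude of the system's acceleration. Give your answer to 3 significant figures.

For the box on the incline: the weight component along the slope is m₁g sin 21° = 5.5 × 9.8 × 0.3584 = 19.318 N and the normal force is N = m₁g cos 21° = 50.320 N.
Newton's second law for the box (up-slope positive): T − 19.318 = 5.5 a. For the hanging bucket (downward positive): 4.2 × 9.8 − T = 4.2 a.
Adding the two equations eliminates T: 21.842 = 9.7 a, so a = 2.2518 m/s².

2.25 m/s²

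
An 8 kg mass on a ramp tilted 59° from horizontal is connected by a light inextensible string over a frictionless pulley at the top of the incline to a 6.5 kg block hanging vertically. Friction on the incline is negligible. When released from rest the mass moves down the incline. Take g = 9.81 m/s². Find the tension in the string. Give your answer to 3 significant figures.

65.3 N

For the mass on the incline: the weight component along the slope is m₁g sin 59° = 8 × 9.81 × 0.8572 = 67.273 N and the normal force is N = m₁g cos 59° = 40.420 N.
Newton's second law for the mass (down-slope positive): 67.273 − T = 8 a. For the hanging block (upward positive): T − 6.5 × 9.81 = 6.5 a.
Adding the two equations eliminates T: 3.508 = 14.5 a, so a = 0.2419 m/s².
Then from the hanging block's equation, T = 6.5 × (9.81 + 0.2419) = 65.337 N.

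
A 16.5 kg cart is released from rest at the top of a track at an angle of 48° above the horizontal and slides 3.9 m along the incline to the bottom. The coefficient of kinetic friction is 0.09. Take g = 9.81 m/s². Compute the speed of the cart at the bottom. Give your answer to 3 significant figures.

The weight component along the incline is mg sin 48° = 120.289 N and the normal force is N = mg cos 48° = 108.309 N.
Friction up the slope is f = μN = 0.09 × 108.309 = 9.748 N, so the net downslope force is 120.289 − 9.748 = 110.541 N and a = 110.541 / 16.5 = 6.6995 m/s².
Starting from rest over a distance of 3.9 m, v² = 2aL = 2 × 6.6995 × 3.9 = 52.2561, so v = 7.2288 m/s.

7.23 m/s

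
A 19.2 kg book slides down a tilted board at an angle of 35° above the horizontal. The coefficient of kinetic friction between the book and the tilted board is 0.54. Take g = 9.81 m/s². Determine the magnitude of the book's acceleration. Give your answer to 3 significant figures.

1.29 m/s²

Resolving the weight along the incline: the component pulling the book down the slope is mg sin 35° = 19.2 × 9.81 × 0.5736 = 108.039 N, and the normal force is N = mg cos 35° = 19.2 × 9.81 × 0.8192 = 154.298 N.
Kinetic friction acts up the slope with magnitude f = μN = 0.54 × 154.298 = 83.321 N.
Net force along the incline is 108.039 − 83.321 = 24.718 N, so a = 24.718 / 19.2 = 1.2874 m/s².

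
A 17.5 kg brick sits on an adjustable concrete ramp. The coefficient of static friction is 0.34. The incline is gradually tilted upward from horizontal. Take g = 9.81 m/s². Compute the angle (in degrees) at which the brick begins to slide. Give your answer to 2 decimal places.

At the threshold of sliding, static friction is at its maximum μ_s N and exactly balances the weight component along the incline: mg sin θ = μ_s mg cos θ.
Hence tan θ = μ_s = 0.34, so θ = arctan(0.34) = 18.7780°.

18.78°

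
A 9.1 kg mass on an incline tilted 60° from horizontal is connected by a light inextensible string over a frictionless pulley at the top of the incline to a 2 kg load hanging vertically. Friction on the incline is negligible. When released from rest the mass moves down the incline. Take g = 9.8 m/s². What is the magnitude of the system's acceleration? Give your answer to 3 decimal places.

For the mass on the incline: the weight component along the slope is m₁g sin 60° = 9.1 × 9.8 × 0.8660 = 77.230 N and the normal force is N = m₁g cos 60° = 44.590 N.
Newton's second law for the mass (down-slope positive): 77.230 − T = 9.1 a. For the hanging load (upward positive): T − 2 × 9.8 = 2 a.
Adding the two equations eliminates T: 57.630 = 11.1 a, so a = 5.1919 m/s².

5.192 m/s²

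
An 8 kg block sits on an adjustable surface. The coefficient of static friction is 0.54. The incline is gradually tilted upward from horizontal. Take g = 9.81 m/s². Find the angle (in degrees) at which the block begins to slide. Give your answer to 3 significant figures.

At the threshold of sliding, static friction is at its maximum μ_s N and exactly balances the weight component along the incline: mg sin θ = μ_s mg cos θ.
Hence tan θ = μ_s = 0.54, so θ = arctan(0.54) = 28.3690°.

28.4°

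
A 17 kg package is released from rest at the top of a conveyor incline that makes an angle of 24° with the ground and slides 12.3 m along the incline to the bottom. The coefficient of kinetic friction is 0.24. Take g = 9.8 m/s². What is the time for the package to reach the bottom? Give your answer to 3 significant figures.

The weight component along the incline is mg sin 24° = 67.762 N and the normal force is N = mg cos 24° = 152.197 N.
Friction up the slope is f = μN = 0.24 × 152.197 = 36.527 N, so the net downslope force is 67.762 − 36.527 = 31.235 N and a = 31.235 / 17 = 1.8374 m/s².
Starting from rest, L = ½at², so t = √(2L/a) = √(2 × 12.3 / 1.8374) = 3.6590 s.

3.66 s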